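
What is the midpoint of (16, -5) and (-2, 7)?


Midpoint = ((16+-2)/2, (-5+7)/2) = (7, 1)

(7, 1)


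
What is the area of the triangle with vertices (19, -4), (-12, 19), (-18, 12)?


Area = |x1(y2-y3) + x2(y3-y1) + x3(y1-y2)| / 2
= |19*(19-12) + -12*(12--4) + -18*(-4-19)| / 2
= 177.5

177.5


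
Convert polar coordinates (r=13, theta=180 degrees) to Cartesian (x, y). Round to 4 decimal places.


x = 13 * cos(180) = -13
y = 13 * sin(180) = 0

(-13, 0)


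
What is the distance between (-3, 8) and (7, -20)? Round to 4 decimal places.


d = sqrt((7--3)^2 + (-20-8)^2) = 29.7321

29.7321


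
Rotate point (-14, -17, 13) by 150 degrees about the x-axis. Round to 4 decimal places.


x' = -14
y' = -17*cos(150) - 13*sin(150) = 8.2224
z' = -17*sin(150) + 13*cos(150) = -19.7583

(-14, 8.2224, -19.7583)


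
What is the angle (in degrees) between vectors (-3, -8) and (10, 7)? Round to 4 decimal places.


dot = -3*10 + -8*7 = -86
|u| = 8.544, |v| = 12.2066
cos(angle) = -0.8246
angle = 145.5481 degrees

145.5481 degrees


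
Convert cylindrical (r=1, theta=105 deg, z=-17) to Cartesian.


x = 1 * cos(105) = -0.2588
y = 1 * sin(105) = 0.9659
z = -17

(-0.2588, 0.9659, -17)


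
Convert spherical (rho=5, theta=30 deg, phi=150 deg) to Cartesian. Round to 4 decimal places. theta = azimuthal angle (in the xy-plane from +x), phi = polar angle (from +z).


x = 5 * sin(150) * cos(30) = 2.1651
y = 5 * sin(150) * sin(30) = 1.25
z = 5 * cos(150) = -4.3301

(2.1651, 1.25, -4.3301)


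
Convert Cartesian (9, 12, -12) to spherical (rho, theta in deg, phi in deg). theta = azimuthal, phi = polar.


rho = sqrt(9^2 + 12^2 + (-12)^2) = 19.2094
theta = atan2(12, 9) = 53.1301 deg
phi = acos(-12/19.2094) = 128.6598 deg

rho = 19.2094, theta = 53.1301 deg, phi = 128.6598 deg


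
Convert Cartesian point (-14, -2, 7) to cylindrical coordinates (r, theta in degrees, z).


r = sqrt((-14)^2 + (-2)^2) = 14.1421
theta = atan2(-2, -14) = 188.1301 deg
z = 7

r = 14.1421, theta = 188.1301 deg, z = 7


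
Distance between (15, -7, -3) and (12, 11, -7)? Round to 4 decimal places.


d = sqrt((12-15)^2 + (11--7)^2 + (-7--3)^2) = 18.6815

18.6815


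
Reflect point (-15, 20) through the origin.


Reflection through origin: (x, y) -> (-x, -y)
(-15, 20) -> (15, -20)

(15, -20)


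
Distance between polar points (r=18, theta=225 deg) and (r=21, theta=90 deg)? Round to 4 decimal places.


d = sqrt(r1^2 + r2^2 - 2*r1*r2*cos(t2-t1))
d = sqrt(18^2 + 21^2 - 2*18*21*cos(90-225)) = 36.0496

36.0496


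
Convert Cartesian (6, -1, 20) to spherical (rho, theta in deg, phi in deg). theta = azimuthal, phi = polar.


rho = sqrt(6^2 + (-1)^2 + 20^2) = 20.9045
theta = atan2(-1, 6) = 350.5377 deg
phi = acos(20/20.9045) = 16.9165 deg

rho = 20.9045, theta = 350.5377 deg, phi = 16.9165 deg


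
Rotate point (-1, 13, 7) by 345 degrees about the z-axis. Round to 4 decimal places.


x' = -1*cos(345) - 13*sin(345) = 2.3987
y' = -1*sin(345) + 13*cos(345) = 12.8159
z' = 7

(2.3987, 12.8159, 7)


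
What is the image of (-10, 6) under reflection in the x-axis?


Reflection across x-axis: (x, y) -> (x, -y)
(-10, 6) -> (-10, -6)

(-10, -6)


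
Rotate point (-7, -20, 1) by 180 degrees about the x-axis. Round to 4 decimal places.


x' = -7
y' = -20*cos(180) - 1*sin(180) = 20
z' = -20*sin(180) + 1*cos(180) = -1

(-7, 20, -1)


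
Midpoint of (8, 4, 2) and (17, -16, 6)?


Midpoint = ((8+17)/2, (4+-16)/2, (2+6)/2) = (12.5, -6, 4)

(12.5, -6, 4)


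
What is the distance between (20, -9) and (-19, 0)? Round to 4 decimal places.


d = sqrt((-19-20)^2 + (0--9)^2) = 40.025

40.025


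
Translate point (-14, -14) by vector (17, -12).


Translation: (x+dx, y+dy) = (-14+17, -14+-12) = (3, -26)

(3, -26)


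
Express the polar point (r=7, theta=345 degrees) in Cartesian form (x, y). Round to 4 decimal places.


x = 7 * cos(345) = 6.7615
y = 7 * sin(345) = -1.8117

(6.7615, -1.8117)


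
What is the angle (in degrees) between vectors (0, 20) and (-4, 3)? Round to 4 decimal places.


dot = 0*-4 + 20*3 = 60
|u| = 20, |v| = 5
cos(angle) = 0.6
angle = 53.1301 degrees

53.1301 degrees


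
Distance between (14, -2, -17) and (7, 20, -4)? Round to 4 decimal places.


d = sqrt((7-14)^2 + (20--2)^2 + (-4--17)^2) = 26.4953

26.4953


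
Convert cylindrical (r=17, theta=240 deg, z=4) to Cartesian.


x = 17 * cos(240) = -8.5
y = 17 * sin(240) = -14.7224
z = 4

(-8.5, -14.7224, 4)


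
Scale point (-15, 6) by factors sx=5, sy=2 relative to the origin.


Scaling: (x*sx, y*sy) = (-15*5, 6*2) = (-75, 12)

(-75, 12)


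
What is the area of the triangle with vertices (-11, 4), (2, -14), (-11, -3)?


Area = |x1(y2-y3) + x2(y3-y1) + x3(y1-y2)| / 2
= |-11*(-14--3) + 2*(-3-4) + -11*(4--14)| / 2
= 45.5

45.5


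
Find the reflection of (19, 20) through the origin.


Reflection through origin: (x, y) -> (-x, -y)
(19, 20) -> (-19, -20)

(-19, -20)


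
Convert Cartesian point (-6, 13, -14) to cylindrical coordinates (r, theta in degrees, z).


r = sqrt((-6)^2 + 13^2) = 14.3178
theta = atan2(13, -6) = 114.7751 deg
z = -14

r = 14.3178, theta = 114.7751 deg, z = -14


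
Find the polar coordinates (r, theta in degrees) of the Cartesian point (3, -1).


r = sqrt(3^2 + (-1)^2) = 3.1623
theta = atan2(-1, 3) = 341.5651 degrees

r = 3.1623, theta = 341.5651 degrees


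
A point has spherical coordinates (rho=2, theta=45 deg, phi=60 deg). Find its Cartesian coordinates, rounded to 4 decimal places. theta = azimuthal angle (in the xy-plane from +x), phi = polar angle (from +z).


x = 2 * sin(60) * cos(45) = 1.2247
y = 2 * sin(60) * sin(45) = 1.2247
z = 2 * cos(60) = 1

(1.2247, 1.2247, 1)


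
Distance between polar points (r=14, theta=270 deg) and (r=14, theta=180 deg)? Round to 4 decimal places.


d = sqrt(r1^2 + r2^2 - 2*r1*r2*cos(t2-t1))
d = sqrt(14^2 + 14^2 - 2*14*14*cos(180-270)) = 19.799

19.799


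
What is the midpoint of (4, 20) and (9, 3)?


Midpoint = ((4+9)/2, (20+3)/2) = (6.5, 11.5)

(6.5, 11.5)


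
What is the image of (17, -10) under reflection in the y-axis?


Reflection across y-axis: (x, y) -> (-x, y)
(17, -10) -> (-17, -10)

(-17, -10)


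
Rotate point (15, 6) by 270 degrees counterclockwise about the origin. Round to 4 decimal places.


x' = 15*cos(270) - 6*sin(270) = 6
y' = 15*sin(270) + 6*cos(270) = -15

(6, -15)


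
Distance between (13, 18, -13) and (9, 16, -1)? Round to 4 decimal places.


d = sqrt((9-13)^2 + (16-18)^2 + (-1--13)^2) = 12.8062

12.8062


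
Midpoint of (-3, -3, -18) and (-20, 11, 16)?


Midpoint = ((-3+-20)/2, (-3+11)/2, (-18+16)/2) = (-11.5, 4, -1)

(-11.5, 4, -1)


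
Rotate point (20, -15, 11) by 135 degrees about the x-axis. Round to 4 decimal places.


x' = 20
y' = -15*cos(135) - 11*sin(135) = 2.8284
z' = -15*sin(135) + 11*cos(135) = -18.3848

(20, 2.8284, -18.3848)


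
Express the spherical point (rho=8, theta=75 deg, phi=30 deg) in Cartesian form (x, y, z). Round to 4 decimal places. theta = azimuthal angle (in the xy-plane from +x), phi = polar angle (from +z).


x = 8 * sin(30) * cos(75) = 1.0353
y = 8 * sin(30) * sin(75) = 3.8637
z = 8 * cos(30) = 6.9282

(1.0353, 3.8637, 6.9282)


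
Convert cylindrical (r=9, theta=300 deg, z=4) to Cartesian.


x = 9 * cos(300) = 4.5
y = 9 * sin(300) = -7.7942
z = 4

(4.5, -7.7942, 4)


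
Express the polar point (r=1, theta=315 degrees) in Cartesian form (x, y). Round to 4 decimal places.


x = 1 * cos(315) = 0.7071
y = 1 * sin(315) = -0.7071

(0.7071, -0.7071)


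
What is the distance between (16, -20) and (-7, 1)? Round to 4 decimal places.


d = sqrt((-7-16)^2 + (1--20)^2) = 31.1448

31.1448


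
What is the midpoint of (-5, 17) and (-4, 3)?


Midpoint = ((-5+-4)/2, (17+3)/2) = (-4.5, 10)

(-4.5, 10)


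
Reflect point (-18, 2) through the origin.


Reflection through origin: (x, y) -> (-x, -y)
(-18, 2) -> (18, -2)

(18, -2)


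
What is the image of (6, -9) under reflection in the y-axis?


Reflection across y-axis: (x, y) -> (-x, y)
(6, -9) -> (-6, -9)

(-6, -9)


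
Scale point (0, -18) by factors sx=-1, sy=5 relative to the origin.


Scaling: (x*sx, y*sy) = (0*-1, -18*5) = (0, -90)

(0, -90)


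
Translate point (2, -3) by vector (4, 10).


Translation: (x+dx, y+dy) = (2+4, -3+10) = (6, 7)

(6, 7)


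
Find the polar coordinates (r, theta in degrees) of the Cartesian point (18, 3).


r = sqrt(18^2 + 3^2) = 18.2483
theta = atan2(3, 18) = 9.4623 degrees

r = 18.2483, theta = 9.4623 degrees


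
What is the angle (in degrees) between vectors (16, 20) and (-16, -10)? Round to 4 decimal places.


dot = 16*-16 + 20*-10 = -456
|u| = 25.6125, |v| = 18.868
cos(angle) = -0.9436
angle = 160.6652 degrees

160.6652 degrees


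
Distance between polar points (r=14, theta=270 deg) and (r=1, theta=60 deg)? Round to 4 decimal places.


d = sqrt(r1^2 + r2^2 - 2*r1*r2*cos(t2-t1))
d = sqrt(14^2 + 1^2 - 2*14*1*cos(60-270)) = 14.8744

14.8744


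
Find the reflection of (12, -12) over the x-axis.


Reflection across x-axis: (x, y) -> (x, -y)
(12, -12) -> (12, 12)

(12, 12)


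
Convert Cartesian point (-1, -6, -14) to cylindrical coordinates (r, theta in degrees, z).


r = sqrt((-1)^2 + (-6)^2) = 6.0828
theta = atan2(-6, -1) = 260.5377 deg
z = -14

r = 6.0828, theta = 260.5377 deg, z = -14


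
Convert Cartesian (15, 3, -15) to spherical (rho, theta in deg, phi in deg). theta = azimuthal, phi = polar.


rho = sqrt(15^2 + 3^2 + (-15)^2) = 21.4243
theta = atan2(3, 15) = 11.3099 deg
phi = acos(-15/21.4243) = 134.4382 deg

rho = 21.4243, theta = 11.3099 deg, phi = 134.4382 deg


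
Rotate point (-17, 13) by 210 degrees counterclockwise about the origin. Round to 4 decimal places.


x' = -17*cos(210) - 13*sin(210) = 21.2224
y' = -17*sin(210) + 13*cos(210) = -2.7583

(21.2224, -2.7583)


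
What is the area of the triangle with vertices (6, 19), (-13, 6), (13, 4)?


Area = |x1(y2-y3) + x2(y3-y1) + x3(y1-y2)| / 2
= |6*(6-4) + -13*(4-19) + 13*(19-6)| / 2
= 188

188


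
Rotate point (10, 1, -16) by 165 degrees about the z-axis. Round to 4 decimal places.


x' = 10*cos(165) - 1*sin(165) = -9.9181
y' = 10*sin(165) + 1*cos(165) = 1.6223
z' = -16

(-9.9181, 1.6223, -16)


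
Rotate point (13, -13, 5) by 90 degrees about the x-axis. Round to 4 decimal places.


x' = 13
y' = -13*cos(90) - 5*sin(90) = -5
z' = -13*sin(90) + 5*cos(90) = -13

(13, -5, -13)


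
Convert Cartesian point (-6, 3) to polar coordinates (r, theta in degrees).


r = sqrt((-6)^2 + 3^2) = 6.7082
theta = atan2(3, -6) = 153.4349 degrees

r = 6.7082, theta = 153.4349 degrees


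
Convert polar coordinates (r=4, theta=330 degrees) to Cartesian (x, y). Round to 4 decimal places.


x = 4 * cos(330) = 3.4641
y = 4 * sin(330) = -2

(3.4641, -2)


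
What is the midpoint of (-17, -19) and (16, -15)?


Midpoint = ((-17+16)/2, (-19+-15)/2) = (-0.5, -17)

(-0.5, -17)


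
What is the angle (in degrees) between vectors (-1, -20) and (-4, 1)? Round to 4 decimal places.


dot = -1*-4 + -20*1 = -16
|u| = 20.025, |v| = 4.1231
cos(angle) = -0.1938
angle = 101.1738 degrees

101.1738 degrees


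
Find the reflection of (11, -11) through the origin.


Reflection through origin: (x, y) -> (-x, -y)
(11, -11) -> (-11, 11)

(-11, 11)


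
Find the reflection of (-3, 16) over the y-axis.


Reflection across y-axis: (x, y) -> (-x, y)
(-3, 16) -> (3, 16)

(3, 16)


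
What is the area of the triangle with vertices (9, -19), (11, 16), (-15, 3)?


Area = |x1(y2-y3) + x2(y3-y1) + x3(y1-y2)| / 2
= |9*(16-3) + 11*(3--19) + -15*(-19-16)| / 2
= 442

442


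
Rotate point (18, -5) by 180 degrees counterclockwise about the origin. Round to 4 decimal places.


x' = 18*cos(180) - -5*sin(180) = -18
y' = 18*sin(180) + -5*cos(180) = 5

(-18, 5)


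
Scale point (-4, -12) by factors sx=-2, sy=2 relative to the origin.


Scaling: (x*sx, y*sy) = (-4*-2, -12*2) = (8, -24)

(8, -24)


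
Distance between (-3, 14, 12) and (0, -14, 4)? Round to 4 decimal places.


d = sqrt((0--3)^2 + (-14-14)^2 + (4-12)^2) = 29.2746

29.2746


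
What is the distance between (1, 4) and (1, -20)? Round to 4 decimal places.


d = sqrt((1-1)^2 + (-20-4)^2) = 24

24


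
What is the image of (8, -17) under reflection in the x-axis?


Reflection across x-axis: (x, y) -> (x, -y)
(8, -17) -> (8, 17)

(8, 17)


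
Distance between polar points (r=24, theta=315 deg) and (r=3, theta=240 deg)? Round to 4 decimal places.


d = sqrt(r1^2 + r2^2 - 2*r1*r2*cos(t2-t1))
d = sqrt(24^2 + 3^2 - 2*24*3*cos(240-315)) = 23.4036

23.4036


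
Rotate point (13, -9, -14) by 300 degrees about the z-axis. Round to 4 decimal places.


x' = 13*cos(300) - -9*sin(300) = -1.2942
y' = 13*sin(300) + -9*cos(300) = -15.7583
z' = -14

(-1.2942, -15.7583, -14)


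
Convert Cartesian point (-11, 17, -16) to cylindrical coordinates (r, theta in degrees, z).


r = sqrt((-11)^2 + 17^2) = 20.2485
theta = atan2(17, -11) = 122.9052 deg
z = -16

r = 20.2485, theta = 122.9052 deg, z = -16


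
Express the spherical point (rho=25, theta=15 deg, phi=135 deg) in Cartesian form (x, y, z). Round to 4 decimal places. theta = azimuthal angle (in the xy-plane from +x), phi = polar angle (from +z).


x = 25 * sin(135) * cos(15) = 17.0753
y = 25 * sin(135) * sin(15) = 4.5753
z = 25 * cos(135) = -17.6777

(17.0753, 4.5753, -17.6777)


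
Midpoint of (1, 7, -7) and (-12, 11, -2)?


Midpoint = ((1+-12)/2, (7+11)/2, (-7+-2)/2) = (-5.5, 9, -4.5)

(-5.5, 9, -4.5)


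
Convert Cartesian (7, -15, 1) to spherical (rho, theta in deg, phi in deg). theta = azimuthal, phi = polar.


rho = sqrt(7^2 + (-15)^2 + 1^2) = 16.5831
theta = atan2(-15, 7) = 295.0169 deg
phi = acos(1/16.5831) = 86.5428 deg

rho = 16.5831, theta = 295.0169 deg, phi = 86.5428 deg


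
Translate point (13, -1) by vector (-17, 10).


Translation: (x+dx, y+dy) = (13+-17, -1+10) = (-4, 9)

(-4, 9)


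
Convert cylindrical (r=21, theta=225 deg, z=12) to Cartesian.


x = 21 * cos(225) = -14.8492
y = 21 * sin(225) = -14.8492
z = 12

(-14.8492, -14.8492, 12)


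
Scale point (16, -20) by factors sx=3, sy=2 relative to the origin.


Scaling: (x*sx, y*sy) = (16*3, -20*2) = (48, -40)

(48, -40)


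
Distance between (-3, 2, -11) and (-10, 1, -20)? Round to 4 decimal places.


d = sqrt((-10--3)^2 + (1-2)^2 + (-20--11)^2) = 11.4455

11.4455


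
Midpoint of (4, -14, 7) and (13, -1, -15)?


Midpoint = ((4+13)/2, (-14+-1)/2, (7+-15)/2) = (8.5, -7.5, -4)

(8.5, -7.5, -4)


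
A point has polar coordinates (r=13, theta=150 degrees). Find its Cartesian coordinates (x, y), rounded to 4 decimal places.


x = 13 * cos(150) = -11.2583
y = 13 * sin(150) = 6.5

(-11.2583, 6.5)


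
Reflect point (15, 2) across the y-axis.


Reflection across y-axis: (x, y) -> (-x, y)
(15, 2) -> (-15, 2)

(-15, 2)


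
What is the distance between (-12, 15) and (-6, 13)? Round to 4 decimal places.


d = sqrt((-6--12)^2 + (13-15)^2) = 6.3246

6.3246


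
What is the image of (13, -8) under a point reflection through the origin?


Reflection through origin: (x, y) -> (-x, -y)
(13, -8) -> (-13, 8)

(-13, 8)


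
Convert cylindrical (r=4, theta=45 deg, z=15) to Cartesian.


x = 4 * cos(45) = 2.8284
y = 4 * sin(45) = 2.8284
z = 15

(2.8284, 2.8284, 15)


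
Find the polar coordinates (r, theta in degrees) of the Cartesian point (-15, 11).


r = sqrt((-15)^2 + 11^2) = 18.6011
theta = atan2(11, -15) = 143.7462 degrees

r = 18.6011, theta = 143.7462 degrees


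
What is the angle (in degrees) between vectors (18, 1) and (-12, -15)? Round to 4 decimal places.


dot = 18*-12 + 1*-15 = -231
|u| = 18.0278, |v| = 19.2094
cos(angle) = -0.667
angle = 131.8396 degrees

131.8396 degrees


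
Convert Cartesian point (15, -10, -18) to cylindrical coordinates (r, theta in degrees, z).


r = sqrt(15^2 + (-10)^2) = 18.0278
theta = atan2(-10, 15) = 326.3099 deg
z = -18

r = 18.0278, theta = 326.3099 deg, z = -18


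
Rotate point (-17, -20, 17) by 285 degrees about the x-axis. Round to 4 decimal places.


x' = -17
y' = -20*cos(285) - 17*sin(285) = 11.2444
z' = -20*sin(285) + 17*cos(285) = 23.7184

(-17, 11.2444, 23.7184)


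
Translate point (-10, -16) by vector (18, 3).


Translation: (x+dx, y+dy) = (-10+18, -16+3) = (8, -13)

(8, -13)


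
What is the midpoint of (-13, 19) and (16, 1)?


Midpoint = ((-13+16)/2, (19+1)/2) = (1.5, 10)

(1.5, 10)


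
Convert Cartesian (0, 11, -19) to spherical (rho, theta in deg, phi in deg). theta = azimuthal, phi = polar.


rho = sqrt(0^2 + 11^2 + (-19)^2) = 21.9545
theta = atan2(11, 0) = 90 deg
phi = acos(-19/21.9545) = 149.9314 deg

rho = 21.9545, theta = 90 deg, phi = 149.9314 deg


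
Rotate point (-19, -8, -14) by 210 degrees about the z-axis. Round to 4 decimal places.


x' = -19*cos(210) - -8*sin(210) = 12.4545
y' = -19*sin(210) + -8*cos(210) = 16.4282
z' = -14

(12.4545, 16.4282, -14)


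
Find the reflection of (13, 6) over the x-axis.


Reflection across x-axis: (x, y) -> (x, -y)
(13, 6) -> (13, -6)

(13, -6)


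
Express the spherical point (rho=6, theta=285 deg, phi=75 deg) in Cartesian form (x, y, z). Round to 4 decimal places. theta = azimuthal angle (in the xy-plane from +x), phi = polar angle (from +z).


x = 6 * sin(75) * cos(285) = 1.5
y = 6 * sin(75) * sin(285) = -5.5981
z = 6 * cos(75) = 1.5529

(1.5, -5.5981, 1.5529)


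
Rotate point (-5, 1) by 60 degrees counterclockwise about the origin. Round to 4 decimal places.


x' = -5*cos(60) - 1*sin(60) = -3.366
y' = -5*sin(60) + 1*cos(60) = -3.8301

(-3.366, -3.8301)


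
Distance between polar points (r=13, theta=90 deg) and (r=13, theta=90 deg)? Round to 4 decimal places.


d = sqrt(r1^2 + r2^2 - 2*r1*r2*cos(t2-t1))
d = sqrt(13^2 + 13^2 - 2*13*13*cos(90-90)) = 0

0


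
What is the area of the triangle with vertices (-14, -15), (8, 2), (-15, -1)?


Area = |x1(y2-y3) + x2(y3-y1) + x3(y1-y2)| / 2
= |-14*(2--1) + 8*(-1--15) + -15*(-15-2)| / 2
= 162.5

162.5


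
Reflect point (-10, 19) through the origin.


Reflection through origin: (x, y) -> (-x, -y)
(-10, 19) -> (10, -19)

(10, -19)


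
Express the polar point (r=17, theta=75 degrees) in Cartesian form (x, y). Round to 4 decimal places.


x = 17 * cos(75) = 4.3999
y = 17 * sin(75) = 16.4207

(4.3999, 16.4207)


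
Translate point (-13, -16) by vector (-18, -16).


Translation: (x+dx, y+dy) = (-13+-18, -16+-16) = (-31, -32)

(-31, -32)


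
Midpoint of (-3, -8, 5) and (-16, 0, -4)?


Midpoint = ((-3+-16)/2, (-8+0)/2, (5+-4)/2) = (-9.5, -4, 0.5)

(-9.5, -4, 0.5)


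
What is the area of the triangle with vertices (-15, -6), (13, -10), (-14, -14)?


Area = |x1(y2-y3) + x2(y3-y1) + x3(y1-y2)| / 2
= |-15*(-10--14) + 13*(-14--6) + -14*(-6--10)| / 2
= 110

110


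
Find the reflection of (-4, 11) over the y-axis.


Reflection across y-axis: (x, y) -> (-x, y)
(-4, 11) -> (4, 11)

(4, 11)


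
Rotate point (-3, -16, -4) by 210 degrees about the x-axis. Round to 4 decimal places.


x' = -3
y' = -16*cos(210) - -4*sin(210) = 11.8564
z' = -16*sin(210) + -4*cos(210) = 11.4641

(-3, 11.8564, 11.4641)


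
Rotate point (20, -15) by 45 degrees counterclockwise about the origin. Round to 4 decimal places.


x' = 20*cos(45) - -15*sin(45) = 24.7487
y' = 20*sin(45) + -15*cos(45) = 3.5355

(24.7487, 3.5355)


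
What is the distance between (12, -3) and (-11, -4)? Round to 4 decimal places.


d = sqrt((-11-12)^2 + (-4--3)^2) = 23.0217

23.0217


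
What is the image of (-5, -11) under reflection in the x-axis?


Reflection across x-axis: (x, y) -> (x, -y)
(-5, -11) -> (-5, 11)

(-5, 11)


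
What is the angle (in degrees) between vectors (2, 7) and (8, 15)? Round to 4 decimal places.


dot = 2*8 + 7*15 = 121
|u| = 7.2801, |v| = 17
cos(angle) = 0.9777
angle = 12.1271 degrees

12.1271 degrees


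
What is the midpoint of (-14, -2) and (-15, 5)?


Midpoint = ((-14+-15)/2, (-2+5)/2) = (-14.5, 1.5)

(-14.5, 1.5)


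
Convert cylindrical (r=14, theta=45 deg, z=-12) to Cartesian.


x = 14 * cos(45) = 9.8995
y = 14 * sin(45) = 9.8995
z = -12

(9.8995, 9.8995, -12)


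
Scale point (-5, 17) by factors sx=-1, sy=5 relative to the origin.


Scaling: (x*sx, y*sy) = (-5*-1, 17*5) = (5, 85)

(5, 85)


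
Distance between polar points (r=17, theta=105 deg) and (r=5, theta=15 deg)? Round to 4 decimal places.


d = sqrt(r1^2 + r2^2 - 2*r1*r2*cos(t2-t1))
d = sqrt(17^2 + 5^2 - 2*17*5*cos(15-105)) = 17.72

17.72


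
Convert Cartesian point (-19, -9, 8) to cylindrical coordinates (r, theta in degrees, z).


r = sqrt((-19)^2 + (-9)^2) = 21.0238
theta = atan2(-9, -19) = 205.3462 deg
z = 8

r = 21.0238, theta = 205.3462 deg, z = 8


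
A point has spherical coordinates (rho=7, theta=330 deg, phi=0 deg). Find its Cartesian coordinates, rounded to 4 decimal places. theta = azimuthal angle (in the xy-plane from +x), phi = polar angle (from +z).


x = 7 * sin(0) * cos(330) = 0
y = 7 * sin(0) * sin(330) = 0
z = 7 * cos(0) = 7

(0, 0, 7)


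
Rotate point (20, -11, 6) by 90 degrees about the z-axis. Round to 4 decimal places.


x' = 20*cos(90) - -11*sin(90) = 11
y' = 20*sin(90) + -11*cos(90) = 20
z' = 6

(11, 20, 6)


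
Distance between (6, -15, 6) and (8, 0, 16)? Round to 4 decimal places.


d = sqrt((8-6)^2 + (0--15)^2 + (16-6)^2) = 18.1384

18.1384


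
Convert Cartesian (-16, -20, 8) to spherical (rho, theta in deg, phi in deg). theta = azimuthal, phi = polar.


rho = sqrt((-16)^2 + (-20)^2 + 8^2) = 26.8328
theta = atan2(-20, -16) = 231.3402 deg
phi = acos(8/26.8328) = 72.6539 deg

rho = 26.8328, theta = 231.3402 deg, phi = 72.6539 deg


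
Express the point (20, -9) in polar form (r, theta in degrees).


r = sqrt(20^2 + (-9)^2) = 21.9317
theta = atan2(-9, 20) = 335.7723 degrees

r = 21.9317, theta = 335.7723 degrees


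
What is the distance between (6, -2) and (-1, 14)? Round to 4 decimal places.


d = sqrt((-1-6)^2 + (14--2)^2) = 17.4642

17.4642


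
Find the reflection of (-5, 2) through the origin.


Reflection through origin: (x, y) -> (-x, -y)
(-5, 2) -> (5, -2)

(5, -2)


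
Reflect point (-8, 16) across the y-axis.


Reflection across y-axis: (x, y) -> (-x, y)
(-8, 16) -> (8, 16)

(8, 16)


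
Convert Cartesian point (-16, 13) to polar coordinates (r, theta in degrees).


r = sqrt((-16)^2 + 13^2) = 20.6155
theta = atan2(13, -16) = 140.9061 degrees

r = 20.6155, theta = 140.9061 degrees


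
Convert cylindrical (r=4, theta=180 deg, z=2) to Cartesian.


x = 4 * cos(180) = -4
y = 4 * sin(180) = 0
z = 2

(-4, 0, 2)


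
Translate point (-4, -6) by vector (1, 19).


Translation: (x+dx, y+dy) = (-4+1, -6+19) = (-3, 13)

(-3, 13)


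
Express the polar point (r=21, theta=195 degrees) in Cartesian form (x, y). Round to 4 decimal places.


x = 21 * cos(195) = -20.2844
y = 21 * sin(195) = -5.4352

(-20.2844, -5.4352)


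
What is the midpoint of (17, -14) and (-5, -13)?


Midpoint = ((17+-5)/2, (-14+-13)/2) = (6, -13.5)

(6, -13.5)


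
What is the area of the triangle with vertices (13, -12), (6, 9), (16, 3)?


Area = |x1(y2-y3) + x2(y3-y1) + x3(y1-y2)| / 2
= |13*(9-3) + 6*(3--12) + 16*(-12-9)| / 2
= 84

84


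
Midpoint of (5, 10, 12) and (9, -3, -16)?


Midpoint = ((5+9)/2, (10+-3)/2, (12+-16)/2) = (7, 3.5, -2)

(7, 3.5, -2)


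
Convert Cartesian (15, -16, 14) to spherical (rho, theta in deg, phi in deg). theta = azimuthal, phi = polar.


rho = sqrt(15^2 + (-16)^2 + 14^2) = 26.0192
theta = atan2(-16, 15) = 313.1524 deg
phi = acos(14/26.0192) = 57.4481 deg

rho = 26.0192, theta = 313.1524 deg, phi = 57.4481 deg


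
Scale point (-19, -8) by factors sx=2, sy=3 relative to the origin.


Scaling: (x*sx, y*sy) = (-19*2, -8*3) = (-38, -24)

(-38, -24)


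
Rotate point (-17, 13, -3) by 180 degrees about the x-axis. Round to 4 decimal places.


x' = -17
y' = 13*cos(180) - -3*sin(180) = -13
z' = 13*sin(180) + -3*cos(180) = 3

(-17, -13, 3)


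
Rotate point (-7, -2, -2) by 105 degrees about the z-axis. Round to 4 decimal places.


x' = -7*cos(105) - -2*sin(105) = 3.7436
y' = -7*sin(105) + -2*cos(105) = -6.2438
z' = -2

(3.7436, -6.2438, -2)


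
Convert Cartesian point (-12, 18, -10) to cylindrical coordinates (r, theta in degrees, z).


r = sqrt((-12)^2 + 18^2) = 21.6333
theta = atan2(18, -12) = 123.6901 deg
z = -10

r = 21.6333, theta = 123.6901 deg, z = -10


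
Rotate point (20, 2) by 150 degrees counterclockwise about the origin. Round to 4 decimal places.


x' = 20*cos(150) - 2*sin(150) = -18.3205
y' = 20*sin(150) + 2*cos(150) = 8.2679

(-18.3205, 8.2679)


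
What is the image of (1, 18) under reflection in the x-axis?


Reflection across x-axis: (x, y) -> (x, -y)
(1, 18) -> (1, -18)

(1, -18)


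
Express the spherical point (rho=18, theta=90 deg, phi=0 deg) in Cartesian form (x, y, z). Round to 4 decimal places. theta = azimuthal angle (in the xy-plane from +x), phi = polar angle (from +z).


x = 18 * sin(0) * cos(90) = 0
y = 18 * sin(0) * sin(90) = 0
z = 18 * cos(0) = 18

(0, 0, 18)


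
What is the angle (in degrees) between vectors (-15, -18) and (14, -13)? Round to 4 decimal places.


dot = -15*14 + -18*-13 = 24
|u| = 23.4307, |v| = 19.105
cos(angle) = 0.0536
angle = 86.9267 degrees

86.9267 degrees


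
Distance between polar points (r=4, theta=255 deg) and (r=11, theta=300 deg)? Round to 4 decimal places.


d = sqrt(r1^2 + r2^2 - 2*r1*r2*cos(t2-t1))
d = sqrt(4^2 + 11^2 - 2*4*11*cos(300-255)) = 8.6472

8.6472


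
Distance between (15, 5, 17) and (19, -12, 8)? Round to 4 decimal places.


d = sqrt((19-15)^2 + (-12-5)^2 + (8-17)^2) = 19.6469

19.6469


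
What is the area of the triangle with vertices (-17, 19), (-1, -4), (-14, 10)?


Area = |x1(y2-y3) + x2(y3-y1) + x3(y1-y2)| / 2
= |-17*(-4-10) + -1*(10-19) + -14*(19--4)| / 2
= 37.5

37.5


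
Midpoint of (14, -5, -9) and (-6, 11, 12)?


Midpoint = ((14+-6)/2, (-5+11)/2, (-9+12)/2) = (4, 3, 1.5)

(4, 3, 1.5)


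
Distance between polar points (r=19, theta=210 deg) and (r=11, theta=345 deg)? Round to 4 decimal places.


d = sqrt(r1^2 + r2^2 - 2*r1*r2*cos(t2-t1))
d = sqrt(19^2 + 11^2 - 2*19*11*cos(345-210)) = 27.885

27.885


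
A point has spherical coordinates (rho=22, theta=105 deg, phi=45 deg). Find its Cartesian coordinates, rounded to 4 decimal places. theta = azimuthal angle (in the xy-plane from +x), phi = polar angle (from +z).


x = 22 * sin(45) * cos(105) = -4.0263
y = 22 * sin(45) * sin(105) = 15.0263
z = 22 * cos(45) = 15.5563

(-4.0263, 15.0263, 15.5563)


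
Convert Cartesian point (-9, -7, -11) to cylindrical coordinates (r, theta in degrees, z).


r = sqrt((-9)^2 + (-7)^2) = 11.4018
theta = atan2(-7, -9) = 217.875 deg
z = -11

r = 11.4018, theta = 217.875 deg, z = -11


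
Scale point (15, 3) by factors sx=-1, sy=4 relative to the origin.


Scaling: (x*sx, y*sy) = (15*-1, 3*4) = (-15, 12)

(-15, 12)


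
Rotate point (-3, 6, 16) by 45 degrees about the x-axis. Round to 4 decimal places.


x' = -3
y' = 6*cos(45) - 16*sin(45) = -7.0711
z' = 6*sin(45) + 16*cos(45) = 15.5563

(-3, -7.0711, 15.5563)


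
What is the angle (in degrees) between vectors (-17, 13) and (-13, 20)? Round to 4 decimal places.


dot = -17*-13 + 13*20 = 481
|u| = 21.4009, |v| = 23.8537
cos(angle) = 0.9422
angle = 19.5708 degrees

19.5708 degrees


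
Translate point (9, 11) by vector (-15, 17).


Translation: (x+dx, y+dy) = (9+-15, 11+17) = (-6, 28)

(-6, 28)


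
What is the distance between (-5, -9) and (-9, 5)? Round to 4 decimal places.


d = sqrt((-9--5)^2 + (5--9)^2) = 14.5602

14.5602


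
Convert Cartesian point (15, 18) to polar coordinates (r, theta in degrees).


r = sqrt(15^2 + 18^2) = 23.4307
theta = atan2(18, 15) = 50.1944 degrees

r = 23.4307, theta = 50.1944 degrees


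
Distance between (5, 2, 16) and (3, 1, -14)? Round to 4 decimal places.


d = sqrt((3-5)^2 + (1-2)^2 + (-14-16)^2) = 30.0832

30.0832


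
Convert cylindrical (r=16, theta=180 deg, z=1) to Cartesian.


x = 16 * cos(180) = -16
y = 16 * sin(180) = 0
z = 1

(-16, 0, 1)


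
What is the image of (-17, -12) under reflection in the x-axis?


Reflection across x-axis: (x, y) -> (x, -y)
(-17, -12) -> (-17, 12)

(-17, 12)


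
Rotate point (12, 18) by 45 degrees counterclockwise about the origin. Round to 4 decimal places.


x' = 12*cos(45) - 18*sin(45) = -4.2426
y' = 12*sin(45) + 18*cos(45) = 21.2132

(-4.2426, 21.2132)


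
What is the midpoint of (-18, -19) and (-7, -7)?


Midpoint = ((-18+-7)/2, (-19+-7)/2) = (-12.5, -13)

(-12.5, -13)


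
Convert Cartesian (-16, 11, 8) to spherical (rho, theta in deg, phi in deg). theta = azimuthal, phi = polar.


rho = sqrt((-16)^2 + 11^2 + 8^2) = 21
theta = atan2(11, -16) = 145.4915 deg
phi = acos(8/21) = 67.6073 deg

rho = 21, theta = 145.4915 deg, phi = 67.6073 deg


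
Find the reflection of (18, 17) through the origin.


Reflection through origin: (x, y) -> (-x, -y)
(18, 17) -> (-18, -17)

(-18, -17)


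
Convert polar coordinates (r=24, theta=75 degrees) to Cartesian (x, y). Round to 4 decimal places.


x = 24 * cos(75) = 6.2117
y = 24 * sin(75) = 23.1822

(6.2117, 23.1822)


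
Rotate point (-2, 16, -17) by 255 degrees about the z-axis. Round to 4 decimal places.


x' = -2*cos(255) - 16*sin(255) = 15.9725
y' = -2*sin(255) + 16*cos(255) = -2.2093
z' = -17

(15.9725, -2.2093, -17)


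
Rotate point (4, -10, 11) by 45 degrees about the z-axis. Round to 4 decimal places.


x' = 4*cos(45) - -10*sin(45) = 9.8995
y' = 4*sin(45) + -10*cos(45) = -4.2426
z' = 11

(9.8995, -4.2426, 11)


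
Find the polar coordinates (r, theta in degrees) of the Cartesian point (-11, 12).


r = sqrt((-11)^2 + 12^2) = 16.2788
theta = atan2(12, -11) = 132.5104 degrees

r = 16.2788, theta = 132.5104 degrees


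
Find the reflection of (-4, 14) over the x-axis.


Reflection across x-axis: (x, y) -> (x, -y)
(-4, 14) -> (-4, -14)

(-4, -14)


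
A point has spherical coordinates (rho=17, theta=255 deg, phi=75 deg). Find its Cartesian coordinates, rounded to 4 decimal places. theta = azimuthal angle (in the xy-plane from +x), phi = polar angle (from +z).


x = 17 * sin(75) * cos(255) = -4.25
y = 17 * sin(75) * sin(255) = -15.8612
z = 17 * cos(75) = 4.3999

(-4.25, -15.8612, 4.3999)


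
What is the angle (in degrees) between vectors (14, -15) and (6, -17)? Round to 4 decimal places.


dot = 14*6 + -15*-17 = 339
|u| = 20.5183, |v| = 18.0278
cos(angle) = 0.9165
angle = 23.585 degrees

23.585 degrees


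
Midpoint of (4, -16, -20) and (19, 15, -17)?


Midpoint = ((4+19)/2, (-16+15)/2, (-20+-17)/2) = (11.5, -0.5, -18.5)

(11.5, -0.5, -18.5)


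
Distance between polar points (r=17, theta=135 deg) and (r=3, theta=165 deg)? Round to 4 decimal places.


d = sqrt(r1^2 + r2^2 - 2*r1*r2*cos(t2-t1))
d = sqrt(17^2 + 3^2 - 2*17*3*cos(165-135)) = 14.4798

14.4798


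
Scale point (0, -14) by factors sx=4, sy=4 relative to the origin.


Scaling: (x*sx, y*sy) = (0*4, -14*4) = (0, -56)

(0, -56)


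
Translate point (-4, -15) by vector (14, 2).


Translation: (x+dx, y+dy) = (-4+14, -15+2) = (10, -13)

(10, -13)


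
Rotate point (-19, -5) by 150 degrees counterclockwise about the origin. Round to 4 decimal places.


x' = -19*cos(150) - -5*sin(150) = 18.9545
y' = -19*sin(150) + -5*cos(150) = -5.1699

(18.9545, -5.1699)


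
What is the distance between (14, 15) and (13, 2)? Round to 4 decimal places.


d = sqrt((13-14)^2 + (2-15)^2) = 13.0384

13.0384


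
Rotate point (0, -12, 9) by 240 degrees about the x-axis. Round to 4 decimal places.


x' = 0
y' = -12*cos(240) - 9*sin(240) = 13.7942
z' = -12*sin(240) + 9*cos(240) = 5.8923

(0, 13.7942, 5.8923)


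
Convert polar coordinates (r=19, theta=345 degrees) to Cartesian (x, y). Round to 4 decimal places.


x = 19 * cos(345) = 18.3526
y = 19 * sin(345) = -4.9176

(18.3526, -4.9176)


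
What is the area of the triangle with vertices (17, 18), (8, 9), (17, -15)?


Area = |x1(y2-y3) + x2(y3-y1) + x3(y1-y2)| / 2
= |17*(9--15) + 8*(-15-18) + 17*(18-9)| / 2
= 148.5

148.5


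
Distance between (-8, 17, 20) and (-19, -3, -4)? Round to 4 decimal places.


d = sqrt((-19--8)^2 + (-3-17)^2 + (-4-20)^2) = 33.121

33.121


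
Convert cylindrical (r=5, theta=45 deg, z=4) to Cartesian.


x = 5 * cos(45) = 3.5355
y = 5 * sin(45) = 3.5355
z = 4

(3.5355, 3.5355, 4)


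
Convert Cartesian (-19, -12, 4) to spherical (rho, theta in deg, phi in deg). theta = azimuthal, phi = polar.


rho = sqrt((-19)^2 + (-12)^2 + 4^2) = 22.8254
theta = atan2(-12, -19) = 212.2756 deg
phi = acos(4/22.8254) = 79.9072 deg

rho = 22.8254, theta = 212.2756 deg, phi = 79.9072 deg


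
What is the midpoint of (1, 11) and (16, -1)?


Midpoint = ((1+16)/2, (11+-1)/2) = (8.5, 5)

(8.5, 5)


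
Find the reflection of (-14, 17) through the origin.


Reflection through origin: (x, y) -> (-x, -y)
(-14, 17) -> (14, -17)

(14, -17)


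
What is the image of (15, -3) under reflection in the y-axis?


Reflection across y-axis: (x, y) -> (-x, y)
(15, -3) -> (-15, -3)

(-15, -3)


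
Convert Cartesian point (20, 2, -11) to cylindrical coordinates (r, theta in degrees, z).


r = sqrt(20^2 + 2^2) = 20.0998
theta = atan2(2, 20) = 5.7106 deg
z = -11

r = 20.0998, theta = 5.7106 deg, z = -11


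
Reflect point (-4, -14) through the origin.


Reflection through origin: (x, y) -> (-x, -y)
(-4, -14) -> (4, 14)

(4, 14)


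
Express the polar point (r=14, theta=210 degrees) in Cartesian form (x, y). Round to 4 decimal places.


x = 14 * cos(210) = -12.1244
y = 14 * sin(210) = -7

(-12.1244, -7)


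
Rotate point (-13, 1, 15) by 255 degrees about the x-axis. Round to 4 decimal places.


x' = -13
y' = 1*cos(255) - 15*sin(255) = 14.2301
z' = 1*sin(255) + 15*cos(255) = -4.8482

(-13, 14.2301, -4.8482)


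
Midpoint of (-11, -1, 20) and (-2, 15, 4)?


Midpoint = ((-11+-2)/2, (-1+15)/2, (20+4)/2) = (-6.5, 7, 12)

(-6.5, 7, 12)


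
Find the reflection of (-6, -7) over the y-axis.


Reflection across y-axis: (x, y) -> (-x, y)
(-6, -7) -> (6, -7)

(6, -7)


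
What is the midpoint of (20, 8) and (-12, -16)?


Midpoint = ((20+-12)/2, (8+-16)/2) = (4, -4)

(4, -4)


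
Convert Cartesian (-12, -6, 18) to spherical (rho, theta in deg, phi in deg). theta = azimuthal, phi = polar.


rho = sqrt((-12)^2 + (-6)^2 + 18^2) = 22.4499
theta = atan2(-6, -12) = 206.5651 deg
phi = acos(18/22.4499) = 36.6992 deg

rho = 22.4499, theta = 206.5651 deg, phi = 36.6992 deg


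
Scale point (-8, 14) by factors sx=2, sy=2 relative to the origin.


Scaling: (x*sx, y*sy) = (-8*2, 14*2) = (-16, 28)

(-16, 28)


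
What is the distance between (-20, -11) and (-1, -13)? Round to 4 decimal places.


d = sqrt((-1--20)^2 + (-13--11)^2) = 19.105

19.105


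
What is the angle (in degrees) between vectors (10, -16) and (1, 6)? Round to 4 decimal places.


dot = 10*1 + -16*6 = -86
|u| = 18.868, |v| = 6.0828
cos(angle) = -0.7493
angle = 138.5323 degrees

138.5323 degrees


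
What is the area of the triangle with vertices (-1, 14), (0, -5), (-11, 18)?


Area = |x1(y2-y3) + x2(y3-y1) + x3(y1-y2)| / 2
= |-1*(-5-18) + 0*(18-14) + -11*(14--5)| / 2
= 93

93


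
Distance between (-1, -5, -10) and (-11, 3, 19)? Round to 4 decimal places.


d = sqrt((-11--1)^2 + (3--5)^2 + (19--10)^2) = 31.7017

31.7017


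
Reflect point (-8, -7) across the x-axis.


Reflection across x-axis: (x, y) -> (x, -y)
(-8, -7) -> (-8, 7)

(-8, 7)


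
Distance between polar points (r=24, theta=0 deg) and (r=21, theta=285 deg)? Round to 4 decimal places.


d = sqrt(r1^2 + r2^2 - 2*r1*r2*cos(t2-t1))
d = sqrt(24^2 + 21^2 - 2*24*21*cos(285-0)) = 27.4975

27.4975


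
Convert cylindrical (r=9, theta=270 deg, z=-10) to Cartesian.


x = 9 * cos(270) = 0
y = 9 * sin(270) = -9
z = -10

(0, -9, -10)


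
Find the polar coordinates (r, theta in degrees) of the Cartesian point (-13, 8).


r = sqrt((-13)^2 + 8^2) = 15.2643
theta = atan2(8, -13) = 148.3925 degrees

r = 15.2643, theta = 148.3925 degrees


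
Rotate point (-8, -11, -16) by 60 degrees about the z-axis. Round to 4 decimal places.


x' = -8*cos(60) - -11*sin(60) = 5.5263
y' = -8*sin(60) + -11*cos(60) = -12.4282
z' = -16

(5.5263, -12.4282, -16)


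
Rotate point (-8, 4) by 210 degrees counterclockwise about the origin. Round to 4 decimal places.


x' = -8*cos(210) - 4*sin(210) = 8.9282
y' = -8*sin(210) + 4*cos(210) = 0.5359

(8.9282, 0.5359)


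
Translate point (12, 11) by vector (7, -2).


Translation: (x+dx, y+dy) = (12+7, 11+-2) = (19, 9)

(19, 9)


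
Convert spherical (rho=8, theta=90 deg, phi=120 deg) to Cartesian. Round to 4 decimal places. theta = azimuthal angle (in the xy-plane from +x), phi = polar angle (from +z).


x = 8 * sin(120) * cos(90) = 0
y = 8 * sin(120) * sin(90) = 6.9282
z = 8 * cos(120) = -4

(0, 6.9282, -4)


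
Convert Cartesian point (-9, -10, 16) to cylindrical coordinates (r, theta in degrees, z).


r = sqrt((-9)^2 + (-10)^2) = 13.4536
theta = atan2(-10, -9) = 228.0128 deg
z = 16

r = 13.4536, theta = 228.0128 deg, z = 16


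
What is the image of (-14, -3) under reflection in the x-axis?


Reflection across x-axis: (x, y) -> (x, -y)
(-14, -3) -> (-14, 3)

(-14, 3)


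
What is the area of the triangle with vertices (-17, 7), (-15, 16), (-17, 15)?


Area = |x1(y2-y3) + x2(y3-y1) + x3(y1-y2)| / 2
= |-17*(16-15) + -15*(15-7) + -17*(7-16)| / 2
= 8

8


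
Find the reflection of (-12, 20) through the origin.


Reflection through origin: (x, y) -> (-x, -y)
(-12, 20) -> (12, -20)

(12, -20)


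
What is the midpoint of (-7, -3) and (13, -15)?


Midpoint = ((-7+13)/2, (-3+-15)/2) = (3, -9)

(3, -9)


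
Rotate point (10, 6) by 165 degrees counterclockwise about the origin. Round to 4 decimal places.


x' = 10*cos(165) - 6*sin(165) = -11.2122
y' = 10*sin(165) + 6*cos(165) = -3.2074

(-11.2122, -3.2074)


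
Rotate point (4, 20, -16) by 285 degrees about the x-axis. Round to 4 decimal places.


x' = 4
y' = 20*cos(285) - -16*sin(285) = -10.2784
z' = 20*sin(285) + -16*cos(285) = -23.4596

(4, -10.2784, -23.4596)


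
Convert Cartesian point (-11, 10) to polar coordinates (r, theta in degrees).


r = sqrt((-11)^2 + 10^2) = 14.8661
theta = atan2(10, -11) = 137.7263 degrees

r = 14.8661, theta = 137.7263 degrees


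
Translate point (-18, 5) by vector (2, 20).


Translation: (x+dx, y+dy) = (-18+2, 5+20) = (-16, 25)

(-16, 25)


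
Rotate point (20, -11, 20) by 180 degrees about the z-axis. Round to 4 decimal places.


x' = 20*cos(180) - -11*sin(180) = -20
y' = 20*sin(180) + -11*cos(180) = 11
z' = 20

(-20, 11, 20)


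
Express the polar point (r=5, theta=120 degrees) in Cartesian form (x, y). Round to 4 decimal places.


x = 5 * cos(120) = -2.5
y = 5 * sin(120) = 4.3301

(-2.5, 4.3301)


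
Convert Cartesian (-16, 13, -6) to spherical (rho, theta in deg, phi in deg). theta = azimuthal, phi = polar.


rho = sqrt((-16)^2 + 13^2 + (-6)^2) = 21.4709
theta = atan2(13, -16) = 140.9061 deg
phi = acos(-6/21.4709) = 106.2273 deg

rho = 21.4709, theta = 140.9061 deg, phi = 106.2273 deg


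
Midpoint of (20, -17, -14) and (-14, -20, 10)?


Midpoint = ((20+-14)/2, (-17+-20)/2, (-14+10)/2) = (3, -18.5, -2)

(3, -18.5, -2)
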